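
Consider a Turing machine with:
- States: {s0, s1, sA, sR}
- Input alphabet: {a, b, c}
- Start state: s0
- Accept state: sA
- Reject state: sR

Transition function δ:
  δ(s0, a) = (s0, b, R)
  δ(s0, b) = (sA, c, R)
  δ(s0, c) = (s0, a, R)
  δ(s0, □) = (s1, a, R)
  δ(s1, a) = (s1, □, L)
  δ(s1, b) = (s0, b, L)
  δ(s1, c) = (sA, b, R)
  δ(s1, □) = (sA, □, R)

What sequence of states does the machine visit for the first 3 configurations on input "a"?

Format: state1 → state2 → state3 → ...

Execution trace:
Initial: [s0]a
Step 1: δ(s0, a) = (s0, b, R) → b[s0]□
Step 2: δ(s0, □) = (s1, a, R) → ba[s1]□

State sequence: s0 → s0 → s1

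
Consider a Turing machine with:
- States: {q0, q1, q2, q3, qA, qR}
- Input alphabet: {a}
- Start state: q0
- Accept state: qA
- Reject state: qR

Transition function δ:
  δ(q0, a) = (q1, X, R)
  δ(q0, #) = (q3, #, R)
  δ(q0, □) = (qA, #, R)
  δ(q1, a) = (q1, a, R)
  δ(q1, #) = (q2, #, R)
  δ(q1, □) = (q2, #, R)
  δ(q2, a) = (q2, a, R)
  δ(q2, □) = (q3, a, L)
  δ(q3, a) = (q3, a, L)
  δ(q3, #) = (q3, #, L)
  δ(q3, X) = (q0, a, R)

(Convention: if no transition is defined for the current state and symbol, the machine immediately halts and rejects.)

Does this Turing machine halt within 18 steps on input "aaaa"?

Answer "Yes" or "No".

Execution trace:
Initial: [q0]aaaa
Step 1: δ(q0, a) = (q1, X, R) → X[q1]aaa
Step 2: δ(q1, a) = (q1, a, R) → Xa[q1]aa
Step 3: δ(q1, a) = (q1, a, R) → Xaa[q1]a
Step 4: δ(q1, a) = (q1, a, R) → Xaaa[q1]□
Step 5: δ(q1, □) = (q2, #, R) → Xaaa#[q2]□
Step 6: δ(q2, □) = (q3, a, L) → Xaaa[q3]#a
Step 7: δ(q3, #) = (q3, #, L) → Xaa[q3]a#a
Step 8: δ(q3, a) = (q3, a, L) → Xa[q3]aa#a
Step 9: δ(q3, a) = (q3, a, L) → X[q3]aaa#a
Step 10: δ(q3, a) = (q3, a, L) → [q3]Xaaa#a
Step 11: δ(q3, X) = (q0, a, R) → a[q0]aaa#a
Step 12: δ(q0, a) = (q1, X, R) → aX[q1]aa#a
Step 13: δ(q1, a) = (q1, a, R) → aXa[q1]a#a
Step 14: δ(q1, a) = (q1, a, R) → aXaa[q1]#a
Step 15: δ(q1, #) = (q2, #, R) → aXaa#[q2]a
Step 16: δ(q2, a) = (q2, a, R) → aXaa#a[q2]□
Step 17: δ(q2, □) = (q3, a, L) → aXaa#[q3]aa
Step 18: δ(q3, a) = (q3, a, L) → aXaa[q3]#aa

The machine has not reached a halting state after 18 steps.
The machine did not halt within the 18-step bound.

Answer: No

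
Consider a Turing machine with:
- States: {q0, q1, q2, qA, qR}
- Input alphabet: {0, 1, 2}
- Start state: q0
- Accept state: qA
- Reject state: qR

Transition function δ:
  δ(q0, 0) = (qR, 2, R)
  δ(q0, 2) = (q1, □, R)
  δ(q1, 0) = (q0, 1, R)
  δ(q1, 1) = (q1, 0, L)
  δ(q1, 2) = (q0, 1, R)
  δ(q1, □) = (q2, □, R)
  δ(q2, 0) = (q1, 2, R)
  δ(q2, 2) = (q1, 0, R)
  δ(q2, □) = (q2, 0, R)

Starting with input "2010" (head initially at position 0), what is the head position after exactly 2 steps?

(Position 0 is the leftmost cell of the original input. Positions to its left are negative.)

Execution trace (head position shown):
Step 0: [q0]2010  (head at position 0)
Step 1: move right → □[q1]010  (head at position 1)
Step 2: move right → □1[q0]10  (head at position 2)

After 2 steps, the head is at position 2.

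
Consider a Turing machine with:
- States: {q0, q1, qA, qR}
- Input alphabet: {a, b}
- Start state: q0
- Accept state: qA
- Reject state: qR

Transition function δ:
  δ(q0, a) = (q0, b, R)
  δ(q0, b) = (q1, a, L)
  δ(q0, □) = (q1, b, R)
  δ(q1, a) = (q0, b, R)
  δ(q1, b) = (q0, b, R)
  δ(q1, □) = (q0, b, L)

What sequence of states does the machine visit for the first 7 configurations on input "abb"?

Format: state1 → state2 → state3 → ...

Execution trace:
Initial: [q0]abb
Step 1: δ(q0, a) = (q0, b, R) → b[q0]bb
Step 2: δ(q0, b) = (q1, a, L) → [q1]bab
Step 3: δ(q1, b) = (q0, b, R) → b[q0]ab
Step 4: δ(q0, a) = (q0, b, R) → bb[q0]b
Step 5: δ(q0, b) = (q1, a, L) → b[q1]ba
Step 6: δ(q1, b) = (q0, b, R) → bb[q0]a

State sequence: q0 → q0 → q1 → q0 → q0 → q1 → q0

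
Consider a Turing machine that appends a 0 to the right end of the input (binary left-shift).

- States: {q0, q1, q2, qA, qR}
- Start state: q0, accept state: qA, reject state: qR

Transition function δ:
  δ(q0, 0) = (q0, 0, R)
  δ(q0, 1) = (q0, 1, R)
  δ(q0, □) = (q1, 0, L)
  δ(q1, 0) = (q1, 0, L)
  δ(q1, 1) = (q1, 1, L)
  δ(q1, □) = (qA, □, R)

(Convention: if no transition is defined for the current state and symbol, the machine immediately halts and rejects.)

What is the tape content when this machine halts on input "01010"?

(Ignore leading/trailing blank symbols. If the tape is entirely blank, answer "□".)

Execution trace:
Initial: [q0]01010
Step 1: δ(q0, 0) = (q0, 0, R) → 0[q0]1010
Step 2: δ(q0, 1) = (q0, 1, R) → 01[q0]010
Step 3: δ(q0, 0) = (q0, 0, R) → 010[q0]10
Step 4: δ(q0, 1) = (q0, 1, R) → 0101[q0]0
Step 5: δ(q0, 0) = (q0, 0, R) → 01010[q0]□
Step 6: δ(q0, □) = (q1, 0, L) → 0101[q1]00
Step 7: δ(q1, 0) = (q1, 0, L) → 010[q1]100
Step 8: δ(q1, 1) = (q1, 1, L) → 01[q1]0100
Step 9: δ(q1, 0) = (q1, 0, L) → 0[q1]10100
Step 10: δ(q1, 1) = (q1, 1, L) → [q1]010100
Step 11: δ(q1, 0) = (q1, 0, L) → [q1]□010100
Step 12: δ(q1, □) = (qA, □, R) → □[qA]010100

The machine reaches the accept state qA and halts.

Final tape (ignoring leading/trailing blanks): 010100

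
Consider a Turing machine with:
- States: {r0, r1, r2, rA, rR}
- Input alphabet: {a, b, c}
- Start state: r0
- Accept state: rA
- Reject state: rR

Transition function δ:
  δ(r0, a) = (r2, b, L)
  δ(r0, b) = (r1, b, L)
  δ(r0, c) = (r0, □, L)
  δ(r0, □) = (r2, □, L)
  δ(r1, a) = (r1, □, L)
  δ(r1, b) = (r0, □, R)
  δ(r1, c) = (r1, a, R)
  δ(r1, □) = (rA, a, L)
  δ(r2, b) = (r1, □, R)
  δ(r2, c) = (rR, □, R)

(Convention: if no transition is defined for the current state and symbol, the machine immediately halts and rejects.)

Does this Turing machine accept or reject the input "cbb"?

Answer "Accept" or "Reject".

Execution trace:
Initial: [r0]cbb
Step 1: δ(r0, c) = (r0, □, L) → [r0]□□bb
Step 2: δ(r0, □) = (r2, □, L) → [r2]□□□bb

No transition is defined for δ(r2, □). By convention the machine halts and rejects.

Answer: Reject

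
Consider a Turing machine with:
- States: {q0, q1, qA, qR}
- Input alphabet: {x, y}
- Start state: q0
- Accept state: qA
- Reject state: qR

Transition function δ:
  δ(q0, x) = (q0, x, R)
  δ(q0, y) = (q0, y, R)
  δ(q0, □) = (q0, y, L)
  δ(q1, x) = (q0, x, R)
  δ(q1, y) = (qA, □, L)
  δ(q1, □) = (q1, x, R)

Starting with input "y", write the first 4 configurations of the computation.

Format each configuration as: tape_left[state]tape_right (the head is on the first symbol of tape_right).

Transitions applied:
Step 1: δ(q0, y) = (q0, y, R)
Step 2: δ(q0, □) = (q0, y, L)
Step 3: δ(q0, y) = (q0, y, R)

The first 4 configurations are:
[q0]y ⊢ y[q0]□ ⊢ [q0]yy ⊢ y[q0]y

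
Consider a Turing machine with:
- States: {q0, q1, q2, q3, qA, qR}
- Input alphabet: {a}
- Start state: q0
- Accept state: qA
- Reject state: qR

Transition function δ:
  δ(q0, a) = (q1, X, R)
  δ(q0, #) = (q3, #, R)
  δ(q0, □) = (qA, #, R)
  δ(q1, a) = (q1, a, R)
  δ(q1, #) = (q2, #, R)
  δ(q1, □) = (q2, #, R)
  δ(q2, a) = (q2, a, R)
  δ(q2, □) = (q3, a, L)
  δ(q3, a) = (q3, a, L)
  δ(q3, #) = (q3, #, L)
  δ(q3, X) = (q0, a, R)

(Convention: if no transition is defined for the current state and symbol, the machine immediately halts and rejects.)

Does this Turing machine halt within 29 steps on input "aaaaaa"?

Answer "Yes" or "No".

Execution trace:
Initial: [q0]aaaaaa
Step 1: δ(q0, a) = (q1, X, R) → X[q1]aaaaa
Step 2: δ(q1, a) = (q1, a, R) → Xa[q1]aaaa
Step 3: δ(q1, a) = (q1, a, R) → Xaa[q1]aaa
Step 4: δ(q1, a) = (q1, a, R) → Xaaa[q1]aa
Step 5: δ(q1, a) = (q1, a, R) → Xaaaa[q1]a
Step 6: δ(q1, a) = (q1, a, R) → Xaaaaa[q1]□
Step 7: δ(q1, □) = (q2, #, R) → Xaaaaa#[q2]□
Step 8: δ(q2, □) = (q3, a, L) → Xaaaaa[q3]#a
Step 9: δ(q3, #) = (q3, #, L) → Xaaaa[q3]a#a
Step 10: δ(q3, a) = (q3, a, L) → Xaaa[q3]aa#a
Step 11: δ(q3, a) = (q3, a, L) → Xaa[q3]aaa#a
Step 12: δ(q3, a) = (q3, a, L) → Xa[q3]aaaa#a
Step 13: δ(q3, a) = (q3, a, L) → X[q3]aaaaa#a
Step 14: δ(q3, a) = (q3, a, L) → [q3]Xaaaaa#a
Step 15: δ(q3, X) = (q0, a, R) → a[q0]aaaaa#a
Step 16: δ(q0, a) = (q1, X, R) → aX[q1]aaaa#a
Step 17: δ(q1, a) = (q1, a, R) → aXa[q1]aaa#a
Step 18: δ(q1, a) = (q1, a, R) → aXaa[q1]aa#a
Step 19: δ(q1, a) = (q1, a, R) → aXaaa[q1]a#a
Step 20: δ(q1, a) = (q1, a, R) → aXaaaa[q1]#a
Step 21: δ(q1, #) = (q2, #, R) → aXaaaa#[q2]a
Step 22: δ(q2, a) = (q2, a, R) → aXaaaa#a[q2]□
Step 23: δ(q2, □) = (q3, a, L) → aXaaaa#[q3]aa
Step 24: δ(q3, a) = (q3, a, L) → aXaaaa[q3]#aa
Step 25: δ(q3, #) = (q3, #, L) → aXaaa[q3]a#aa
Step 26: δ(q3, a) = (q3, a, L) → aXaa[q3]aa#aa
Step 27: δ(q3, a) = (q3, a, L) → aXa[q3]aaa#aa
Step 28: δ(q3, a) = (q3, a, L) → aX[q3]aaaa#aa
Step 29: δ(q3, a) = (q3, a, L) → a[q3]Xaaaa#aa

The machine has not reached a halting state after 29 steps.
The machine did not halt within the 29-step bound.

Answer: No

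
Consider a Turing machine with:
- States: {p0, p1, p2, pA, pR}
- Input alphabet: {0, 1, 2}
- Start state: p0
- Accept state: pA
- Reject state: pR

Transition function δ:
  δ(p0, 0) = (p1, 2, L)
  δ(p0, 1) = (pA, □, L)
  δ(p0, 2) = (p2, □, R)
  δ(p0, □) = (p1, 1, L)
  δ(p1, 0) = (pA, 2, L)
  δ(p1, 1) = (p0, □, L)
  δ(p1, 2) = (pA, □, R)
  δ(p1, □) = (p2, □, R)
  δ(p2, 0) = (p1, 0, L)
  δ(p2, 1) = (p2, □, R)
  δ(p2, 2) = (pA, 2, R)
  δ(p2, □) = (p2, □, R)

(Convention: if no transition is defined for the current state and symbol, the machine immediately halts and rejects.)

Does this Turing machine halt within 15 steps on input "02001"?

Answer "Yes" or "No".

Execution trace:
Initial: [p0]02001
Step 1: δ(p0, 0) = (p1, 2, L) → [p1]□22001
Step 2: δ(p1, □) = (p2, □, R) → □[p2]22001
Step 3: δ(p2, 2) = (pA, 2, R) → □2[pA]2001

The machine reaches the accept state pA and halts.
The machine halted after 3 steps (within the 15-step bound).

Answer: Yes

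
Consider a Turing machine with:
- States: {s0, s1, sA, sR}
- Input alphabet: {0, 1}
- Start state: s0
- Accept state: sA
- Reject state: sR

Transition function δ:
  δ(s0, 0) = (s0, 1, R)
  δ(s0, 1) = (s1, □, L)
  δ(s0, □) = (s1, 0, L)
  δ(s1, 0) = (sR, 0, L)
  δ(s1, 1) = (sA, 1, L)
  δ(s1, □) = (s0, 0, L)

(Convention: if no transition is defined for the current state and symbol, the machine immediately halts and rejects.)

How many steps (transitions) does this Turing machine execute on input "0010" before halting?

Execution trace:
Initial: [s0]0010
Step 1: δ(s0, 0) = (s0, 1, R) → 1[s0]010
Step 2: δ(s0, 0) = (s0, 1, R) → 11[s0]10
Step 3: δ(s0, 1) = (s1, □, L) → 1[s1]1□0
Step 4: δ(s1, 1) = (sA, 1, L) → [sA]11□0

The machine reaches the accept state sA and halts.

The machine executed 4 steps before halting.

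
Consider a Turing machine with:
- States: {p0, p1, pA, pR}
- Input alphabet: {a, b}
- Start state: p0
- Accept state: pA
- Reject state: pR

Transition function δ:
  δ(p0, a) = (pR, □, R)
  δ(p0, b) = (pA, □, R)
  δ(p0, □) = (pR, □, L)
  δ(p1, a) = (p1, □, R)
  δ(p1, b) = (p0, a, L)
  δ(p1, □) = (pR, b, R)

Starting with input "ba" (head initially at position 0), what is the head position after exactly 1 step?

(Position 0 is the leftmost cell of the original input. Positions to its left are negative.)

Execution trace (head position shown):
Step 0: [p0]ba  (head at position 0)
Step 1: move right → □[pA]a  (head at position 1)

After 1 step, the head is at position 1.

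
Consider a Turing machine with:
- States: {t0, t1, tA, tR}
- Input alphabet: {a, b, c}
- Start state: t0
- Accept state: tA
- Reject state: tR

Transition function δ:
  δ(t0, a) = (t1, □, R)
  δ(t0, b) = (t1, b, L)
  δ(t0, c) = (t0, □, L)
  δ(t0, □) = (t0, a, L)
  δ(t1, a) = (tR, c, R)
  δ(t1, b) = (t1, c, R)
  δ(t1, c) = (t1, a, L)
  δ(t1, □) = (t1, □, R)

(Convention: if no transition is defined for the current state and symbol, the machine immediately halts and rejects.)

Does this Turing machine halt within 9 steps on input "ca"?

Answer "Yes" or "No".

Execution trace:
Initial: [t0]ca
Step 1: δ(t0, c) = (t0, □, L) → [t0]□□a
Step 2: δ(t0, □) = (t0, a, L) → [t0]□a□a
Step 3: δ(t0, □) = (t0, a, L) → [t0]□aa□a
Step 4: δ(t0, □) = (t0, a, L) → [t0]□aaa□a
Step 5: δ(t0, □) = (t0, a, L) → [t0]□aaaa□a
Step 6: δ(t0, □) = (t0, a, L) → [t0]□aaaaa□a
Step 7: δ(t0, □) = (t0, a, L) → [t0]□aaaaaa□a
Step 8: δ(t0, □) = (t0, a, L) → [t0]□aaaaaaa□a
Step 9: δ(t0, □) = (t0, a, L) → [t0]□aaaaaaaa□a

The machine has not reached a halting state after 9 steps.
The machine did not halt within the 9-step bound.

Answer: No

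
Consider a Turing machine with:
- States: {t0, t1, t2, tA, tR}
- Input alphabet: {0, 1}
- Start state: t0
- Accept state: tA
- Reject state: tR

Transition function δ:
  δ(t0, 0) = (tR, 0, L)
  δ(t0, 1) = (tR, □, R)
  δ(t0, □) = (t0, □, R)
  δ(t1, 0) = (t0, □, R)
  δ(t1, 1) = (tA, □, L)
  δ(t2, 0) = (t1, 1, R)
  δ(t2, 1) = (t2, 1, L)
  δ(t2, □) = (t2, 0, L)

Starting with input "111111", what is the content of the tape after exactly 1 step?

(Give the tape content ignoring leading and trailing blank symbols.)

Execution trace:
Initial: [t0]111111
Step 1: δ(t0, 1) = (tR, □, R) → □[tR]11111

The machine reaches the reject state tR and halts.

After 1 step, the tape (ignoring leading/trailing blanks) is: 11111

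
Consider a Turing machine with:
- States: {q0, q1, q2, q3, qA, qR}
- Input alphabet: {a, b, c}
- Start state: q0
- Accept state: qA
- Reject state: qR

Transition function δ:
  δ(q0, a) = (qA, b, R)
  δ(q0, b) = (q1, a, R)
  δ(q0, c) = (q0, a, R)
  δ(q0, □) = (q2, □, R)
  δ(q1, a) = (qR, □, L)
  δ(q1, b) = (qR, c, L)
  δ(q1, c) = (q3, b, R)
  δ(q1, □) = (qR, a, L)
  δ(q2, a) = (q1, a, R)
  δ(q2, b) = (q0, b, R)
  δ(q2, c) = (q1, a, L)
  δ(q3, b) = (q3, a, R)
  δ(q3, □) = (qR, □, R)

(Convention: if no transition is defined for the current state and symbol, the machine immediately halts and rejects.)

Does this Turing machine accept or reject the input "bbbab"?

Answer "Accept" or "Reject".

Execution trace:
Initial: [q0]bbbab
Step 1: δ(q0, b) = (q1, a, R) → a[q1]bbab
Step 2: δ(q1, b) = (qR, c, L) → [qR]acbab

The machine reaches the reject state qR and halts.

Answer: Reject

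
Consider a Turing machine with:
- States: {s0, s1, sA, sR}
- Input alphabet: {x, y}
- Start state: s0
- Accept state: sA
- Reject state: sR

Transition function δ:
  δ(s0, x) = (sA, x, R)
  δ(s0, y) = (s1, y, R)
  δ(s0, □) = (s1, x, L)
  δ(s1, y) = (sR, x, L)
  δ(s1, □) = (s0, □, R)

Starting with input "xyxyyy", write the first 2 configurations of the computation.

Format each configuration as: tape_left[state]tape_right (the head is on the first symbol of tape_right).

Transitions applied:
Step 1: δ(s0, x) = (sA, x, R)

The first 2 configurations are:
[s0]xyxyyy ⊢ x[sA]yxyyy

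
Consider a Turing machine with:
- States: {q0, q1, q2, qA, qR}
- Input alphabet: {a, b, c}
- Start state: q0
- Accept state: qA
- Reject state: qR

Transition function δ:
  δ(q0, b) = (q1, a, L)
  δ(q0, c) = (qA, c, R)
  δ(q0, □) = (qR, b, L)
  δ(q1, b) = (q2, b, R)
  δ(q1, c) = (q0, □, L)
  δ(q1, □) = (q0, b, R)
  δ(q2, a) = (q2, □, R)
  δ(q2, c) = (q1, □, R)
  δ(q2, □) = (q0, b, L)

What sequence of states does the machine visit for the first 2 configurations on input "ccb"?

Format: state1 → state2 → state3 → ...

Execution trace:
Initial: [q0]ccb
Step 1: δ(q0, c) = (qA, c, R) → c[qA]cb

The machine reaches the accept state qA and halts.

State sequence: q0 → qA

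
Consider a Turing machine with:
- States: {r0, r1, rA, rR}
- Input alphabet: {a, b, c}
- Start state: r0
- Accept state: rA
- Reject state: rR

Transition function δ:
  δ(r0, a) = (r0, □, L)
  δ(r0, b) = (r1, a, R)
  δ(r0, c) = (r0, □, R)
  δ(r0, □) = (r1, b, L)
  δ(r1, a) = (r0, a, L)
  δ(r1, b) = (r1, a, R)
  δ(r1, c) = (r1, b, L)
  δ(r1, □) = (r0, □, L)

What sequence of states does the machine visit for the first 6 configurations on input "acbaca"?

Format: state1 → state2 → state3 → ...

Execution trace:
Initial: [r0]acbaca
Step 1: δ(r0, a) = (r0, □, L) → [r0]□□cbaca
Step 2: δ(r0, □) = (r1, b, L) → [r1]□b□cbaca
Step 3: δ(r1, □) = (r0, □, L) → [r0]□□b□cbaca
Step 4: δ(r0, □) = (r1, b, L) → [r1]□b□b□cbaca
Step 5: δ(r1, □) = (r0, □, L) → [r0]□□b□b□cbaca

State sequence: r0 → r0 → r1 → r0 → r1 → r0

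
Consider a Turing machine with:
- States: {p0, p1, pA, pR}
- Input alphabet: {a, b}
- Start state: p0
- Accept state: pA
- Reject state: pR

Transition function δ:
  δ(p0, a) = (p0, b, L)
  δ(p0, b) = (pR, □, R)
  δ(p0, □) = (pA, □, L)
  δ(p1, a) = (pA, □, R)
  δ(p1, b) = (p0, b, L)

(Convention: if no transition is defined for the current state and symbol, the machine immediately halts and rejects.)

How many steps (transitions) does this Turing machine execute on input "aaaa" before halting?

Execution trace:
Initial: [p0]aaaa
Step 1: δ(p0, a) = (p0, b, L) → [p0]□baaa
Step 2: δ(p0, □) = (pA, □, L) → [pA]□□baaa

The machine reaches the accept state pA and halts.

The machine executed 2 steps before halting.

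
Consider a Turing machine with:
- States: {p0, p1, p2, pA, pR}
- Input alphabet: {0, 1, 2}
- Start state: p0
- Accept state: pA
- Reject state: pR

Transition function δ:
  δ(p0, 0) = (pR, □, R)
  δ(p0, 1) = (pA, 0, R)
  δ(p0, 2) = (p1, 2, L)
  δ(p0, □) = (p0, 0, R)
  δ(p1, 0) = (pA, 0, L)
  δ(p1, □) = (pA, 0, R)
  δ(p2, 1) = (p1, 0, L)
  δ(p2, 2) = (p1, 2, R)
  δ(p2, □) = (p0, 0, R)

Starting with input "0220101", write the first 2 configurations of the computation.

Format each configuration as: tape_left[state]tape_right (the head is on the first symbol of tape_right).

Transitions applied:
Step 1: δ(p0, 0) = (pR, □, R)

The first 2 configurations are:
[p0]0220101 ⊢ □[pR]220101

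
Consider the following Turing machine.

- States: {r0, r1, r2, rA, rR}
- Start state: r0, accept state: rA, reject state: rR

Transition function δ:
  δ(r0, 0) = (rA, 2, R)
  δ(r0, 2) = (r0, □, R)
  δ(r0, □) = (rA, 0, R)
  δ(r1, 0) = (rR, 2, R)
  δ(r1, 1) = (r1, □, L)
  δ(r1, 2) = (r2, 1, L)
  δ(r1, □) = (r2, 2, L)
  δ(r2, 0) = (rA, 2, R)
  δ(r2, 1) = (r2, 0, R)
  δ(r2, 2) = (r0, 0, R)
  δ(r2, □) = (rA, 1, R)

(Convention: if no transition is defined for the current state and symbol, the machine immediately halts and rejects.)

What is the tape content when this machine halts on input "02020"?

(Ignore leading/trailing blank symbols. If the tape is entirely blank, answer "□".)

Execution trace:
Initial: [r0]02020
Step 1: δ(r0, 0) = (rA, 2, R) → 2[rA]2020

The machine reaches the accept state rA and halts.

Final tape (ignoring leading/trailing blanks): 22020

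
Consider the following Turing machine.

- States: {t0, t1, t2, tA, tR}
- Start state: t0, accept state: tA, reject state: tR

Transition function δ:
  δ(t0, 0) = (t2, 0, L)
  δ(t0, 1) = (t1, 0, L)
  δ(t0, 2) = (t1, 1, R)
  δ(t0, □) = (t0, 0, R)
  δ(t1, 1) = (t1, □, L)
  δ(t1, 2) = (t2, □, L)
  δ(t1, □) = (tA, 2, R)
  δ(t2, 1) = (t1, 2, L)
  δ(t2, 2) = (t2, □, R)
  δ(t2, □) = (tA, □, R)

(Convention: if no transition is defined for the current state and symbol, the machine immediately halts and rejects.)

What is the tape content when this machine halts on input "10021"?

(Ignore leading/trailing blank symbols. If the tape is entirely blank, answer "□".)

Execution trace:
Initial: [t0]10021
Step 1: δ(t0, 1) = (t1, 0, L) → [t1]□00021
Step 2: δ(t1, □) = (tA, 2, R) → 2[tA]00021

The machine reaches the accept state tA and halts.

Final tape (ignoring leading/trailing blanks): 200021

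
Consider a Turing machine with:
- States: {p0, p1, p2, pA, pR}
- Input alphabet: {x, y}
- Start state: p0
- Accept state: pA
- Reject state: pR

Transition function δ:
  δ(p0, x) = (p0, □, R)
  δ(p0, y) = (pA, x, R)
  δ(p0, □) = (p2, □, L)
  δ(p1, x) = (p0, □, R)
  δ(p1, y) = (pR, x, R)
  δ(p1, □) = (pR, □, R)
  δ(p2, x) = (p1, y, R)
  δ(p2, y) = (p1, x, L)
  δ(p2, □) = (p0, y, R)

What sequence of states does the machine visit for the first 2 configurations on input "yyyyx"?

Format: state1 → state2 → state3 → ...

Execution trace:
Initial: [p0]yyyyx
Step 1: δ(p0, y) = (pA, x, R) → x[pA]yyyx

The machine reaches the accept state pA and halts.

State sequence: p0 → pA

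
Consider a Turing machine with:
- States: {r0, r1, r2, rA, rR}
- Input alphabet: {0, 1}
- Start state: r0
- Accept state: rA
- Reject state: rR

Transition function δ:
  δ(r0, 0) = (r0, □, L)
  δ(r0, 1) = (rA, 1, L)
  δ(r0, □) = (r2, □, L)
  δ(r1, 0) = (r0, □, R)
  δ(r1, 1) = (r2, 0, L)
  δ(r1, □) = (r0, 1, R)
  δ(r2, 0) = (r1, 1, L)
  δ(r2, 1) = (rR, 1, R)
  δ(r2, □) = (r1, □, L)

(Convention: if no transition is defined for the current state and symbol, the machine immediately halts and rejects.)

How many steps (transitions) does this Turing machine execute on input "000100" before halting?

Execution trace:
Initial: [r0]000100
Step 1: δ(r0, 0) = (r0, □, L) → [r0]□□00100
Step 2: δ(r0, □) = (r2, □, L) → [r2]□□□00100
Step 3: δ(r2, □) = (r1, □, L) → [r1]□□□□00100
Step 4: δ(r1, □) = (r0, 1, R) → 1[r0]□□□00100
Step 5: δ(r0, □) = (r2, □, L) → [r2]1□□□00100
Step 6: δ(r2, 1) = (rR, 1, R) → 1[rR]□□□00100

The machine reaches the reject state rR and halts.

The machine executed 6 steps before halting.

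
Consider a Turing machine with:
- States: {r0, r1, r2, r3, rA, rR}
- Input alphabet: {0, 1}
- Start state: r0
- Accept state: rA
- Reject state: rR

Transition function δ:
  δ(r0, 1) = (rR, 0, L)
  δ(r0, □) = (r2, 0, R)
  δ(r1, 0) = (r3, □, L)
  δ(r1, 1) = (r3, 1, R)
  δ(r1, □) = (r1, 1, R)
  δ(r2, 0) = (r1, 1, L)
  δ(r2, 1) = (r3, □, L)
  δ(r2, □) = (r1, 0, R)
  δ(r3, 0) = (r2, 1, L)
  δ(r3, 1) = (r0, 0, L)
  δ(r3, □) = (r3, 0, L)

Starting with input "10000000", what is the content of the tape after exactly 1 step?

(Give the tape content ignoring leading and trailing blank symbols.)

Execution trace:
Initial: [r0]10000000
Step 1: δ(r0, 1) = (rR, 0, L) → [rR]□00000000

The machine reaches the reject state rR and halts.

After 1 step, the tape (ignoring leading/trailing blanks) is: 00000000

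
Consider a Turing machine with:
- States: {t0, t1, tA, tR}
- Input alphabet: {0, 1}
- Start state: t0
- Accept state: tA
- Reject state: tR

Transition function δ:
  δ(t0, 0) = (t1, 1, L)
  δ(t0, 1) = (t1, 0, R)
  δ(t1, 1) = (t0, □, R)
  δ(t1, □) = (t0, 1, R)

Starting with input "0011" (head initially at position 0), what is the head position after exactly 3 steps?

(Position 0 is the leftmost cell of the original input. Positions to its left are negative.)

Execution trace (head position shown):
Step 0: [t0]0011  (head at position 0)
Step 1: move left → [t1]□1011  (head at position -1)
Step 2: move right → 1[t0]1011  (head at position 0)
Step 3: move right → 10[t1]011  (head at position 1)

After 3 steps, the head is at position 1.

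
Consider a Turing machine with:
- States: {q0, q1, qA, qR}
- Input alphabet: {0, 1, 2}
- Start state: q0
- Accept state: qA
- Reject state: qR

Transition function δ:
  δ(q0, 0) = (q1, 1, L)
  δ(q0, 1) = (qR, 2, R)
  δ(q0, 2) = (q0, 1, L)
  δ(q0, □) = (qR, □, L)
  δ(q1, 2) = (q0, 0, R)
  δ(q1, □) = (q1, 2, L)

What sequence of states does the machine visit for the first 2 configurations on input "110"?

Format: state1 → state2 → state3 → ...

Execution trace:
Initial: [q0]110
Step 1: δ(q0, 1) = (qR, 2, R) → 2[qR]10

The machine reaches the reject state qR and halts.

State sequence: q0 → qR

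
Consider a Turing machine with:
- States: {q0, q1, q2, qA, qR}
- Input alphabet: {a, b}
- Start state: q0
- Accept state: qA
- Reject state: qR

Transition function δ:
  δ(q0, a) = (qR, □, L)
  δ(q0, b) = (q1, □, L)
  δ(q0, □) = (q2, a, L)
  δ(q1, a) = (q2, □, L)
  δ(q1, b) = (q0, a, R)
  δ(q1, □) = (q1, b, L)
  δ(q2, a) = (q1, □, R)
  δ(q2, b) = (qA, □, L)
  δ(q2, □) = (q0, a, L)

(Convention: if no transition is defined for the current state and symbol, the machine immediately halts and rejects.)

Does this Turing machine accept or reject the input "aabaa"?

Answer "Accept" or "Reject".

Execution trace:
Initial: [q0]aabaa
Step 1: δ(q0, a) = (qR, □, L) → [qR]□□abaa

The machine reaches the reject state qR and halts.

Answer: Reject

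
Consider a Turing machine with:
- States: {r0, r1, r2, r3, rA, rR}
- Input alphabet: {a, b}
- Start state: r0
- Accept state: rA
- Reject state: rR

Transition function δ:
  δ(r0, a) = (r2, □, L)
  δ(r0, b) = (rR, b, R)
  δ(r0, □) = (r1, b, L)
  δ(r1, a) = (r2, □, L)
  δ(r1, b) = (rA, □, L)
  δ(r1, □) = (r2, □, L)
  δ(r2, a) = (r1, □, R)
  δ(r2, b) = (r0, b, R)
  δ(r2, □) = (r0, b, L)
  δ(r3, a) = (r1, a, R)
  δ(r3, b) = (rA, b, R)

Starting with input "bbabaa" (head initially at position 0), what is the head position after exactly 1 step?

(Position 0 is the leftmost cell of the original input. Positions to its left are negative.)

Execution trace (head position shown):
Step 0: [r0]bbabaa  (head at position 0)
Step 1: move right → b[rR]babaa  (head at position 1)

After 1 step, the head is at position 1.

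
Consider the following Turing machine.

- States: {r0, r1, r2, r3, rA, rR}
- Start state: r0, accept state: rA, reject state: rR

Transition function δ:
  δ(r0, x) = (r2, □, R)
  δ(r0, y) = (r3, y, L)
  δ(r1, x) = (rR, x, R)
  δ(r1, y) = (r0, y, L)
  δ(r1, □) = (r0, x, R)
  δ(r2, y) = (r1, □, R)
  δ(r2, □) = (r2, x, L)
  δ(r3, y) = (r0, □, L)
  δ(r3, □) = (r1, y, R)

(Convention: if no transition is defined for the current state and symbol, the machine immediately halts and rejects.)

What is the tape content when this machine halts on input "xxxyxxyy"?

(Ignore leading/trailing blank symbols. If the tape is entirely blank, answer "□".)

Execution trace:
Initial: [r0]xxxyxxyy
Step 1: δ(r0, x) = (r2, □, R) → □[r2]xxyxxyy

No transition is defined for δ(r2, x). By convention the machine halts and rejects.

Final tape (ignoring leading/trailing blanks): xxyxxyy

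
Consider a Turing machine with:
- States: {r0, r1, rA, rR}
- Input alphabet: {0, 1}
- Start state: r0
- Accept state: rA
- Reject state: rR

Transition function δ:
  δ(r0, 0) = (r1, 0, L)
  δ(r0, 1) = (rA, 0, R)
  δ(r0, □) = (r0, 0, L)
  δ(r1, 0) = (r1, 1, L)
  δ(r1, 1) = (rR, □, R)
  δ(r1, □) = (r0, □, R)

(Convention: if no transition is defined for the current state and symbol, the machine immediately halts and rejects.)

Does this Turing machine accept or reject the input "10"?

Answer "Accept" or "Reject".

Execution trace:
Initial: [r0]10
Step 1: δ(r0, 1) = (rA, 0, R) → 0[rA]0

The machine reaches the accept state rA and halts.

Answer: Accept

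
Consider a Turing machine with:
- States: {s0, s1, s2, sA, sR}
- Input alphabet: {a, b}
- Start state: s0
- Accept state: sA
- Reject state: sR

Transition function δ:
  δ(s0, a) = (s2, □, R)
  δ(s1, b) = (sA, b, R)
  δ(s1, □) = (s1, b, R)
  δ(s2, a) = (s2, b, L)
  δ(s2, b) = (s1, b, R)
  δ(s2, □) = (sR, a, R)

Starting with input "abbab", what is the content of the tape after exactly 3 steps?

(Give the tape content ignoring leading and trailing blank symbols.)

Execution trace:
Initial: [s0]abbab
Step 1: δ(s0, a) = (s2, □, R) → □[s2]bbab
Step 2: δ(s2, b) = (s1, b, R) → □b[s1]bab
Step 3: δ(s1, b) = (sA, b, R) → □bb[sA]ab

The machine reaches the accept state sA and halts.

After 3 steps, the tape (ignoring leading/trailing blanks) is: bbab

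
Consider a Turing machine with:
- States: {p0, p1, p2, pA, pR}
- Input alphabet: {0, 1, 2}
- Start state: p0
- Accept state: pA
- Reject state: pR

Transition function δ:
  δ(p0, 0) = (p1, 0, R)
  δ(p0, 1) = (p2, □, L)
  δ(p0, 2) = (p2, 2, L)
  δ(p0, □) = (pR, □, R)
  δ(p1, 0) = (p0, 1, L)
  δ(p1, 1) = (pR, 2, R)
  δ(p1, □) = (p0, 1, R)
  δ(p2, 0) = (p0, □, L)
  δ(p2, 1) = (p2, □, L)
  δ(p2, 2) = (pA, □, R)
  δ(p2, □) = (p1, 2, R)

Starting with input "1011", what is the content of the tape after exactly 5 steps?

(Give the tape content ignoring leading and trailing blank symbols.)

Execution trace:
Initial: [p0]1011
Step 1: δ(p0, 1) = (p2, □, L) → [p2]□□011
Step 2: δ(p2, □) = (p1, 2, R) → 2[p1]□011
Step 3: δ(p1, □) = (p0, 1, R) → 21[p0]011
Step 4: δ(p0, 0) = (p1, 0, R) → 210[p1]11
Step 5: δ(p1, 1) = (pR, 2, R) → 2102[pR]1

The machine reaches the reject state pR and halts.

After 5 steps, the tape (ignoring leading/trailing blanks) is: 21021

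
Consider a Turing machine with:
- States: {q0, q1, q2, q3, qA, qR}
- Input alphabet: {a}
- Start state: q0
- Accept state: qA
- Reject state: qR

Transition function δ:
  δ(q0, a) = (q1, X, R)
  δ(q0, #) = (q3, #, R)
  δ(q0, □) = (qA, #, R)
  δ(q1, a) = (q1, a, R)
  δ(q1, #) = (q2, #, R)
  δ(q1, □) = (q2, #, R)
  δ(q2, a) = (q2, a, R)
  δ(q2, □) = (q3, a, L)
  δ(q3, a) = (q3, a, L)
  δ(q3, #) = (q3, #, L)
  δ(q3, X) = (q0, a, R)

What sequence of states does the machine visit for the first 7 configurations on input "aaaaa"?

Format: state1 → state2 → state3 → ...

Execution trace:
Initial: [q0]aaaaa
Step 1: δ(q0, a) = (q1, X, R) → X[q1]aaaa
Step 2: δ(q1, a) = (q1, a, R) → Xa[q1]aaa
Step 3: δ(q1, a) = (q1, a, R) → Xaa[q1]aa
Step 4: δ(q1, a) = (q1, a, R) → Xaaa[q1]a
Step 5: δ(q1, a) = (q1, a, R) → Xaaaa[q1]□
Step 6: δ(q1, □) = (q2, #, R) → Xaaaa#[q2]□

State sequence: q0 → q1 → q1 → q1 → q1 → q1 → q2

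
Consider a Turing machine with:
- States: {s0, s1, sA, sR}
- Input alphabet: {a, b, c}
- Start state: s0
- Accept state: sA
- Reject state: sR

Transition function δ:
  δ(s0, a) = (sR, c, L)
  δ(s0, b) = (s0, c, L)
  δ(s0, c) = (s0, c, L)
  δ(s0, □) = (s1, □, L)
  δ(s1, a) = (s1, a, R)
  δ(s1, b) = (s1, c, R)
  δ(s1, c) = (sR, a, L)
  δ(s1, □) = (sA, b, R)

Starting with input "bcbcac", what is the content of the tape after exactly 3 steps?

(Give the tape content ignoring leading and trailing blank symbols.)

Execution trace:
Initial: [s0]bcbcac
Step 1: δ(s0, b) = (s0, c, L) → [s0]□ccbcac
Step 2: δ(s0, □) = (s1, □, L) → [s1]□□ccbcac
Step 3: δ(s1, □) = (sA, b, R) → b[sA]□ccbcac

The machine reaches the accept state sA and halts.

After 3 steps, the tape (ignoring leading/trailing blanks) is: b□ccbcac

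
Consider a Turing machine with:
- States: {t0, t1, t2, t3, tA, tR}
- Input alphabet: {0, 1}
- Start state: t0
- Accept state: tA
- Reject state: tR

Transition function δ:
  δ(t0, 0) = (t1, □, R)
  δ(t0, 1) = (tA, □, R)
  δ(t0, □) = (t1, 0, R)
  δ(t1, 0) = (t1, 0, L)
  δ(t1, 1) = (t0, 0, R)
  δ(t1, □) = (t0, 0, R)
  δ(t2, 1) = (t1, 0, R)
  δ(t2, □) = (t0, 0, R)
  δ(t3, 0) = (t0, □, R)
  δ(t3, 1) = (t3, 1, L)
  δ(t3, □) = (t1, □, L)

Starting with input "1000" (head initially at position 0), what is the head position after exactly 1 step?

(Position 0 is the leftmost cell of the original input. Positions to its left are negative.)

Execution trace (head position shown):
Step 0: [t0]1000  (head at position 0)
Step 1: move right → □[tA]000  (head at position 1)

After 1 step, the head is at position 1.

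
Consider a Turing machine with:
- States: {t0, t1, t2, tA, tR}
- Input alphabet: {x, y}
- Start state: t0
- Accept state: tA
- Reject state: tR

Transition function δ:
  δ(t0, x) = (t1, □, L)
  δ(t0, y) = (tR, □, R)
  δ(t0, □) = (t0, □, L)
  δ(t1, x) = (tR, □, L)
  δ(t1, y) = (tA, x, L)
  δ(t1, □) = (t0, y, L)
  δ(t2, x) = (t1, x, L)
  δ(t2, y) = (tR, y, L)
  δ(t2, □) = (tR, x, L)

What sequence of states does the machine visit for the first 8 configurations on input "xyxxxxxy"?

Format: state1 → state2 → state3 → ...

Execution trace:
Initial: [t0]xyxxxxxy
Step 1: δ(t0, x) = (t1, □, L) → [t1]□□yxxxxxy
Step 2: δ(t1, □) = (t0, y, L) → [t0]□y□yxxxxxy
Step 3: δ(t0, □) = (t0, □, L) → [t0]□□y□yxxxxxy
Step 4: δ(t0, □) = (t0, □, L) → [t0]□□□y□yxxxxxy
Step 5: δ(t0, □) = (t0, □, L) → [t0]□□□□y□yxxxxxy
Step 6: δ(t0, □) = (t0, □, L) → [t0]□□□□□y□yxxxxxy
Step 7: δ(t0, □) = (t0, □, L) → [t0]□□□□□□y□yxxxxxy

State sequence: t0 → t1 → t0 → t0 → t0 → t0 → t0 → t0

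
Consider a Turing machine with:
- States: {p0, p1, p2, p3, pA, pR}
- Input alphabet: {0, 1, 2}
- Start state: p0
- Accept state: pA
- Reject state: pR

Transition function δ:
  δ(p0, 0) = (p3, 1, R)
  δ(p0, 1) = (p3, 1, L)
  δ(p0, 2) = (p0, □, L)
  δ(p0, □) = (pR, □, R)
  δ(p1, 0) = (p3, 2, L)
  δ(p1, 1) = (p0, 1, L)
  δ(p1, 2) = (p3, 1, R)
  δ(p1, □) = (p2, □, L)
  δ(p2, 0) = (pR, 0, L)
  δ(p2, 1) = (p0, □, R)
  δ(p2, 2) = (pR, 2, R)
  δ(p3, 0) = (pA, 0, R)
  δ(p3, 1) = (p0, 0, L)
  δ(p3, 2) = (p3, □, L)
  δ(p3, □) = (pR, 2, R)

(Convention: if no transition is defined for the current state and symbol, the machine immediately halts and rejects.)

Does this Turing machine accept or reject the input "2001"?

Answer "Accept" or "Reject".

Execution trace:
Initial: [p0]2001
Step 1: δ(p0, 2) = (p0, □, L) → [p0]□□001
Step 2: δ(p0, □) = (pR, □, R) → □[pR]□001

The machine reaches the reject state pR and halts.

Answer: Reject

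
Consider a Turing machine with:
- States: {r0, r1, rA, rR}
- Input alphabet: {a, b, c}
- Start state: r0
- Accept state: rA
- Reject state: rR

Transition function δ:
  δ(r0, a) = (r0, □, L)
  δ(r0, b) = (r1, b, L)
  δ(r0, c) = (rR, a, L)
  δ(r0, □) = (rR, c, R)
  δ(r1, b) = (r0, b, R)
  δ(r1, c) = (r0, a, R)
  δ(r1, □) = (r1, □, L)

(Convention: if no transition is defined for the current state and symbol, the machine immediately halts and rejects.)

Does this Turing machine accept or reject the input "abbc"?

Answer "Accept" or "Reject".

Execution trace:
Initial: [r0]abbc
Step 1: δ(r0, a) = (r0, □, L) → [r0]□□bbc
Step 2: δ(r0, □) = (rR, c, R) → c[rR]□bbc

The machine reaches the reject state rR and halts.

Answer: Reject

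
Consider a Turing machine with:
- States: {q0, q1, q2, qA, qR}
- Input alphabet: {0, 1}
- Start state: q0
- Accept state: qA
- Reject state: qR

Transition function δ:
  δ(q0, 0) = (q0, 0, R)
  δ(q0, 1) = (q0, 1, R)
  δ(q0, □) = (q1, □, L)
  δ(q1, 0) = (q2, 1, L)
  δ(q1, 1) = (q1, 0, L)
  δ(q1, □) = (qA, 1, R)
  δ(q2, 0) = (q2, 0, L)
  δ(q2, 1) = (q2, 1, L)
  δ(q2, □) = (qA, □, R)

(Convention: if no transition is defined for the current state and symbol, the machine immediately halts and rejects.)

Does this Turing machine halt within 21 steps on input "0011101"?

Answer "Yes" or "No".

Execution trace:
Initial: [q0]0011101
Step 1: δ(q0, 0) = (q0, 0, R) → 0[q0]011101
Step 2: δ(q0, 0) = (q0, 0, R) → 00[q0]11101
Step 3: δ(q0, 1) = (q0, 1, R) → 001[q0]1101
Step 4: δ(q0, 1) = (q0, 1, R) → 0011[q0]101
Step 5: δ(q0, 1) = (q0, 1, R) → 00111[q0]01
Step 6: δ(q0, 0) = (q0, 0, R) → 001110[q0]1
Step 7: δ(q0, 1) = (q0, 1, R) → 0011101[q0]□
Step 8: δ(q0, □) = (q1, □, L) → 001110[q1]1□
Step 9: δ(q1, 1) = (q1, 0, L) → 00111[q1]00□
Step 10: δ(q1, 0) = (q2, 1, L) → 0011[q2]110□
Step 11: δ(q2, 1) = (q2, 1, L) → 001[q2]1110□
Step 12: δ(q2, 1) = (q2, 1, L) → 00[q2]11110□
Step 13: δ(q2, 1) = (q2, 1, L) → 0[q2]011110□
Step 14: δ(q2, 0) = (q2, 0, L) → [q2]0011110□
Step 15: δ(q2, 0) = (q2, 0, L) → [q2]□0011110□
Step 16: δ(q2, □) = (qA, □, R) → □[qA]0011110□

The machine reaches the accept state qA and halts.
The machine halted after 16 steps (within the 21-step bound).

Answer: Yes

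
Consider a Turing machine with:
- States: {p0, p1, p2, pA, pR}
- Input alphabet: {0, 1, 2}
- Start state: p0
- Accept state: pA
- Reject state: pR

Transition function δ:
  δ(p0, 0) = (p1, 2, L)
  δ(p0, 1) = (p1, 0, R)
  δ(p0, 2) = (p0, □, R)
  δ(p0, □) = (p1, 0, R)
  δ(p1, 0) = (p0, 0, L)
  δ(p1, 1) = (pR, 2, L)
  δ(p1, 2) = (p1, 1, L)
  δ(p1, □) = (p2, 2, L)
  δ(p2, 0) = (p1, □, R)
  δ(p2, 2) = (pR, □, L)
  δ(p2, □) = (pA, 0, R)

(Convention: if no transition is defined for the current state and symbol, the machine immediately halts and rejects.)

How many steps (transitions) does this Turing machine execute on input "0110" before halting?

Execution trace:
Initial: [p0]0110
Step 1: δ(p0, 0) = (p1, 2, L) → [p1]□2110
Step 2: δ(p1, □) = (p2, 2, L) → [p2]□22110
Step 3: δ(p2, □) = (pA, 0, R) → 0[pA]22110

The machine reaches the accept state pA and halts.

The machine executed 3 steps before halting.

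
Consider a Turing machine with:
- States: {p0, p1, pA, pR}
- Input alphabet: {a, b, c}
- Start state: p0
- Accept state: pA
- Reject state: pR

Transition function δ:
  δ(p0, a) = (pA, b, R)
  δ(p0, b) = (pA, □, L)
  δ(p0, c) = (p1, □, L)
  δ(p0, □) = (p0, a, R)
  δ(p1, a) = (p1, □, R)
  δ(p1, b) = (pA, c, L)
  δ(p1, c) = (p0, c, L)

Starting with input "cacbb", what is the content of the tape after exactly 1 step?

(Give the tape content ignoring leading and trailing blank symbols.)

Execution trace:
Initial: [p0]cacbb
Step 1: δ(p0, c) = (p1, □, L) → [p1]□□acbb

No transition is defined for δ(p1, □). By convention the machine halts and rejects.

After 1 step, the tape (ignoring leading/trailing blanks) is: acbb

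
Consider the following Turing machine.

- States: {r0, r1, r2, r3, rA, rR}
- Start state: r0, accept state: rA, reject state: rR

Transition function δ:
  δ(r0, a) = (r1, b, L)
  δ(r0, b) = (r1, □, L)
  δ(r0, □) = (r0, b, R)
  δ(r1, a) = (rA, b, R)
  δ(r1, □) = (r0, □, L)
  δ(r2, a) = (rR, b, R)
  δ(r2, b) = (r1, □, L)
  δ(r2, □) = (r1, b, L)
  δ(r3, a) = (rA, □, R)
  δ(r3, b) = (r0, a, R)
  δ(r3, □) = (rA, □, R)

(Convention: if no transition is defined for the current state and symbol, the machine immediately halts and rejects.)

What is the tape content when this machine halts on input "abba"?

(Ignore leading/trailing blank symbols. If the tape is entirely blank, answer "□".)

Execution trace:
Initial: [r0]abba
Step 1: δ(r0, a) = (r1, b, L) → [r1]□bbba
Step 2: δ(r1, □) = (r0, □, L) → [r0]□□bbba
Step 3: δ(r0, □) = (r0, b, R) → b[r0]□bbba
Step 4: δ(r0, □) = (r0, b, R) → bb[r0]bbba
Step 5: δ(r0, b) = (r1, □, L) → b[r1]b□bba

No transition is defined for δ(r1, b). By convention the machine halts and rejects.

Final tape (ignoring leading/trailing blanks): bb□bba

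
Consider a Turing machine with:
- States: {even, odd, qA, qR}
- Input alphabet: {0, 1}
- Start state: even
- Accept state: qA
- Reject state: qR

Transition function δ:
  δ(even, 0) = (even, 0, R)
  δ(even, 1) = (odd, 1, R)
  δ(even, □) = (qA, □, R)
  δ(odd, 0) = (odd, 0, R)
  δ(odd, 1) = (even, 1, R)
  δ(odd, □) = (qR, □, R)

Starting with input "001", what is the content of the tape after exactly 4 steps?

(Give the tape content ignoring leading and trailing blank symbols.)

Execution trace:
Initial: [even]001
Step 1: δ(even, 0) = (even, 0, R) → 0[even]01
Step 2: δ(even, 0) = (even, 0, R) → 00[even]1
Step 3: δ(even, 1) = (odd, 1, R) → 001[odd]□
Step 4: δ(odd, □) = (qR, □, R) → 001□[qR]□

The machine reaches the reject state qR and halts.

After 4 steps, the tape (ignoring leading/trailing blanks) is: 001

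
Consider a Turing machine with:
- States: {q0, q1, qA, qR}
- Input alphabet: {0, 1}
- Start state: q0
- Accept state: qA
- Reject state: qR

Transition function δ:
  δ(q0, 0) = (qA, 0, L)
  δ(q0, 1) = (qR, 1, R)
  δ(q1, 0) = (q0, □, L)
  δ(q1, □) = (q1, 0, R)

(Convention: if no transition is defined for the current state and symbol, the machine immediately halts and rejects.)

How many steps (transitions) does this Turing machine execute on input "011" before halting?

Execution trace:
Initial: [q0]011
Step 1: δ(q0, 0) = (qA, 0, L) → [qA]□011

The machine reaches the accept state qA and halts.

The machine executed 1 step before halting.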